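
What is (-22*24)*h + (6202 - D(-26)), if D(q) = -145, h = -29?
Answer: 21659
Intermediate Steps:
(-22*24)*h + (6202 - D(-26)) = -22*24*(-29) + (6202 - 1*(-145)) = -528*(-29) + (6202 + 145) = 15312 + 6347 = 21659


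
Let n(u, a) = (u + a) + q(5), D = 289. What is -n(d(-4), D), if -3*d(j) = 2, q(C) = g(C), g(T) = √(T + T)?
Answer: -865/3 - √10 ≈ -291.50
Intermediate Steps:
g(T) = √2*√T (g(T) = √(2*T) = √2*√T)
q(C) = √2*√C
d(j) = -⅔ (d(j) = -⅓*2 = -⅔)
n(u, a) = a + u + √10 (n(u, a) = (u + a) + √2*√5 = (a + u) + √10 = a + u + √10)
-n(d(-4), D) = -(289 - ⅔ + √10) = -(865/3 + √10) = -865/3 - √10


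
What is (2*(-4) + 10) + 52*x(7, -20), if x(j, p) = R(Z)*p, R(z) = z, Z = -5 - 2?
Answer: 7282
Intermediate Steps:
Z = -7
x(j, p) = -7*p
(2*(-4) + 10) + 52*x(7, -20) = (2*(-4) + 10) + 52*(-7*(-20)) = (-8 + 10) + 52*140 = 2 + 7280 = 7282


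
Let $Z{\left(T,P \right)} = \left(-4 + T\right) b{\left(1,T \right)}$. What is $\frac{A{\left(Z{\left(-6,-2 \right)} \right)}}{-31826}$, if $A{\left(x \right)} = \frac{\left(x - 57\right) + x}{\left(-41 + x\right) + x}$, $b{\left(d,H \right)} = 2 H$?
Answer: $- \frac{183}{6333374} \approx -2.8895 \cdot 10^{-5}$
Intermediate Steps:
$Z{\left(T,P \right)} = 2 T \left(-4 + T\right)$ ($Z{\left(T,P \right)} = \left(-4 + T\right) 2 T = 2 T \left(-4 + T\right)$)
$A{\left(x \right)} = \frac{-57 + 2 x}{-41 + 2 x}$ ($A{\left(x \right)} = \frac{\left(x - 57\right) + x}{-41 + 2 x} = \frac{\left(-57 + x\right) + x}{-41 + 2 x} = \frac{-57 + 2 x}{-41 + 2 x}$)
$\frac{A{\left(Z{\left(-6,-2 \right)} \right)}}{-31826} = \frac{\frac{1}{-41 + 2 \cdot 2 \left(-6\right) \left(-4 - 6\right)} \left(-57 + 2 \cdot 2 \left(-6\right) \left(-4 - 6\right)\right)}{-31826} = \frac{-57 + 2 \cdot 2 \left(-6\right) \left(-10\right)}{-41 + 2 \cdot 2 \left(-6\right) \left(-10\right)} \left(- \frac{1}{31826}\right) = \frac{-57 + 2 \cdot 120}{-41 + 2 \cdot 120} \left(- \frac{1}{31826}\right) = \frac{-57 + 240}{-41 + 240} \left(- \frac{1}{31826}\right) = \frac{1}{199} \cdot 183 \left(- \frac{1}{31826}\right) = \frac{183}{199} \left(- \frac{1}{31826}\right) = - \frac{183}{6333374}$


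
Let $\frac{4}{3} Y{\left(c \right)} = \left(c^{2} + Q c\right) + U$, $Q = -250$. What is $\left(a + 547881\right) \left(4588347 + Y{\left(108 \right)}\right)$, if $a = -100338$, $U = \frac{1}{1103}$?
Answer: $\frac{9037253764718649}{4412} \approx 2.0483 \cdot 10^{12}$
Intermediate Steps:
$U = \frac{1}{1103} \approx 0.00090662$
$Y{\left(c \right)} = \frac{3}{4412} - \frac{375 c}{2} + \frac{3 c^{2}}{4}$ ($Y{\left(c \right)} = \frac{3 \left(\left(c^{2} - 250 c\right) + \frac{1}{1103}\right)}{4} = \frac{3 \left(\frac{1}{1103} + c^{2} - 250 c\right)}{4} = \frac{3}{4412} - \frac{375 c}{2} + \frac{3 c^{2}}{4}$)
$\left(a + 547881\right) \left(4588347 + Y{\left(108 \right)}\right) = \left(-100338 + 547881\right) \left(4588347 + \left(\frac{3}{4412} - 20250 + \frac{3 \cdot 108^{2}}{4}\right)\right) = 447543 \left(4588347 + \left(\frac{3}{4412} - 20250 + \frac{3}{4} \cdot 11664\right)\right) = 447543 \left(4588347 + \left(\frac{3}{4412} - 20250 + 8748\right)\right) = 447543 \left(4588347 - \frac{50746821}{4412}\right) = 447543 \cdot \frac{20193040143}{4412} = \frac{9037253764718649}{4412}$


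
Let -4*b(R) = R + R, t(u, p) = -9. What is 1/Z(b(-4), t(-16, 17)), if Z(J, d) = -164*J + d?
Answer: -1/337 ≈ -0.0029674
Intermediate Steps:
b(R) = -R/2 (b(R) = -(R + R)/4 = -R/2)
Z(J, d) = d - 164*J
1/Z(b(-4), t(-16, 17)) = 1/(-9 - (-82)*(-4)) = 1/(-9 - 164*2) = 1/(-9 - 328) = 1/(-337) = -1/337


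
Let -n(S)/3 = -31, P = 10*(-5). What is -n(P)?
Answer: -93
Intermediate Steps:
P = -50
n(S) = 93 (n(S) = -3*(-31) = 93)
-n(P) = -1*93 = -93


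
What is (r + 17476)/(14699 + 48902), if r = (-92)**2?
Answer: 25940/63601 ≈ 0.40786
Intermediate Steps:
r = 8464
(r + 17476)/(14699 + 48902) = (8464 + 17476)/(14699 + 48902) = 25940/63601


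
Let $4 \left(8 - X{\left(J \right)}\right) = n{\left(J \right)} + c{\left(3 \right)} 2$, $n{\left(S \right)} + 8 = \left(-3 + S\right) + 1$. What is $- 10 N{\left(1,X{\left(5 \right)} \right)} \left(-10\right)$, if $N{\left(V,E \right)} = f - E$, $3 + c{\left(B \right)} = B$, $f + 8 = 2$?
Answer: $-1525$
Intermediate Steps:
$f = -6$ ($f = -8 + 2 = -6$)
$n{\left(S \right)} = -10 + S$ ($n{\left(S \right)} = -8 + \left(\left(-3 + S\right) + 1\right) = -8 + \left(-2 + S\right) = -10 + S$)
$c{\left(B \right)} = -3 + B$
$X{\left(J \right)} = \frac{21}{2} - \frac{J}{4}$ ($X{\left(J \right)} = 8 - \frac{\left(-10 + J\right) + \left(-3 + 3\right) 2}{4} = 8 - \frac{\left(-10 + J\right) + 0 \cdot 2}{4} = 8 - \frac{\left(-10 + J\right) + 0}{4} = 8 - \frac{-10 + J}{4} = 8 - \left(- \frac{5}{2} + \frac{J}{4}\right) = \frac{21}{2} - \frac{J}{4}$)
$N{\left(V,E \right)} = -6 - E$
$- 10 N{\left(1,X{\left(5 \right)} \right)} \left(-10\right) = - 10 \left(-6 - \left(\frac{21}{2} - \frac{5}{4}\right)\right) \left(-10\right) = - 10 \left(-6 - \frac{37}{4}\right) \left(-10\right) = \left(-10\right) \left(- \frac{61}{4}\right) \left(-10\right) = \frac{305}{2} \left(-10\right) = -1525$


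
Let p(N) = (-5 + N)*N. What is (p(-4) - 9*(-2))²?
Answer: 2916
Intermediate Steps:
p(N) = N*(-5 + N)
(p(-4) - 9*(-2))² = (-4*(-5 - 4) - 9*(-2))² = (-4*(-9) + 18)² = (36 + 18)² = 54² = 2916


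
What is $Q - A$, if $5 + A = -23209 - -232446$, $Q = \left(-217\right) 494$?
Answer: $-316430$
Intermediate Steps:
$Q = -107198$
$A = 209232$ ($A = -5 - -209237 = -5 + \left(-23209 + 232446\right) = -5 + 209237 = 209232$)
$Q - A = -107198 - 209232 = -316430$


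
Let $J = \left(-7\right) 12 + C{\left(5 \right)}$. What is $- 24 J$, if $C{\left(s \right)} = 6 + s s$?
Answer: $1272$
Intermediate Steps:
$C{\left(s \right)} = 6 + s^{2}$
$J = -53$ ($J = \left(-7\right) 12 + \left(6 + 5^{2}\right) = -84 + \left(6 + 25\right) = -84 + 31 = -53$)
$- 24 J = \left(-24\right) \left(-53\right) = 1272$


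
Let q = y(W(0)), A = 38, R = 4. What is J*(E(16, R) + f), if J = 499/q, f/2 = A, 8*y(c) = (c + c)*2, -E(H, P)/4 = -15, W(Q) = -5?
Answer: -135728/5 ≈ -27146.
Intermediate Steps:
E(H, P) = 60 (E(H, P) = -4*(-15) = 60)
y(c) = c/2 (y(c) = ((c + c)*2)/8 = ((2*c)*2)/8 = (4*c)/8 = c/2)
f = 76 (f = 2*38 = 76)
q = -5/2 (q = (½)*(-5) = -5/2 ≈ -2.5000)
J = -998/5 (J = 499/(-5/2) = 499*(-⅖) = -998/5 ≈ -199.60)
J*(E(16, R) + f) = -998*(60 + 76)/5 = -998/5*136 = -135728/5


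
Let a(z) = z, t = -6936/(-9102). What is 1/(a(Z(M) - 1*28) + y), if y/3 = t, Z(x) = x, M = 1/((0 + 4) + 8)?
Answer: -18204/466579 ≈ -0.039016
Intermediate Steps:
M = 1/12 (M = 1/(4 + 8) = 1/12 ≈ 0.083333)
t = 1156/1517 (t = -6936*(-1/9102) = 1156/1517 ≈ 0.76203)
y = 3468/1517 (y = 3*(1156/1517) = 3468/1517 ≈ 2.2861)
1/(a(Z(M) - 1*28) + y) = 1/((1/12 - 1*28) + 3468/1517) = 1/((1/12 - 28) + 3468/1517) = 1/(-335/12 + 3468/1517) = 1/(-466579/18204) = -18204/466579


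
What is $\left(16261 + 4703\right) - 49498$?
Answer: $-28534$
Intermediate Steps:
$\left(16261 + 4703\right) - 49498 = 20964 - 49498 = -28534$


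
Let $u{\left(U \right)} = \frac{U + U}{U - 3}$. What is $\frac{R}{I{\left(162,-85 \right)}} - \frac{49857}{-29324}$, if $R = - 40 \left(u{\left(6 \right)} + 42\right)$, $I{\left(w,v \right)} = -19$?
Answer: $\frac{54903443}{557156} \approx 98.542$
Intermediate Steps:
$u{\left(U \right)} = \frac{2 U}{-3 + U}$
$R = -1840$ ($R = - 40 \left(2 \cdot 6 \frac{1}{-3 + 6} + 42\right) = - 40 \left(2 \cdot 6 \cdot \frac{1}{3} + 42\right) = - 40 \left(4 + 42\right) = \left(-40\right) 46 = -1840$)
$\frac{R}{I{\left(162,-85 \right)}} - \frac{49857}{-29324} = - \frac{1840}{-19} - \frac{49857}{-29324} = \left(-1840\right) \left(- \frac{1}{19}\right) - - \frac{49857}{29324} = \frac{1840}{19} + \frac{49857}{29324} = \frac{54903443}{557156}$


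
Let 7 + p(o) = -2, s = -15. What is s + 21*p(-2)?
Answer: -204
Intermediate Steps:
p(o) = -9 (p(o) = -7 - 2 = -9)
s + 21*p(-2) = -15 + 21*(-9) = -15 - 189 = -204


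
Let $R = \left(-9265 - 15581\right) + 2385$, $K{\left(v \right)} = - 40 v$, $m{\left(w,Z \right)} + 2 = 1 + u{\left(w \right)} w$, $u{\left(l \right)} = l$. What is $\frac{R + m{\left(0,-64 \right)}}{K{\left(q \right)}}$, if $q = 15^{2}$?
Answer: $\frac{11231}{4500} \approx 2.4958$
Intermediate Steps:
$q = 225$
$m{\left(w,Z \right)} = -1 + w^{2}$ ($m{\left(w,Z \right)} = -2 + \left(1 + w w\right) = -2 + \left(1 + w^{2}\right) = -1 + w^{2}$)
$R = -22461$ ($R = -24846 + 2385 = -22461$)
$\frac{R + m{\left(0,-64 \right)}}{K{\left(q \right)}} = \frac{-22461 - \left(1 - 0^{2}\right)}{\left(-40\right) 225} = \frac{-22461 + \left(-1 + 0\right)}{-9000} = \left(-22461 - 1\right) \left(- \frac{1}{9000}\right) = \left(-22462\right) \left(- \frac{1}{9000}\right) = \frac{11231}{4500}$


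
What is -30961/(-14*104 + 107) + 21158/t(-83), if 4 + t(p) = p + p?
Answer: -11639386/114665 ≈ -101.51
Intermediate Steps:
t(p) = -4 + 2*p (t(p) = -4 + (p + p) = -4 + 2*p)
-30961/(-14*104 + 107) + 21158/t(-83) = -30961/(-14*104 + 107) + 21158/(-4 + 2*(-83)) = -30961/(-1456 + 107) + 21158/(-4 - 166) = -30961/(-1349) + 21158/(-170) = -30961*(-1/1349) + 21158*(-1/170) = 30961/1349 - 10579/85 = -11639386/114665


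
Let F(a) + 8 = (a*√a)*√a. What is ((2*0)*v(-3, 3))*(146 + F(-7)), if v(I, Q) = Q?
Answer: 0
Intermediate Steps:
F(a) = -8 + a² (F(a) = -8 + (a*√a)*√a = -8 + a^(3/2)*√a = -8 + a²)
((2*0)*v(-3, 3))*(146 + F(-7)) = ((2*0)*3)*(146 + (-8 + (-7)²)) = (0*3)*(146 + (-8 + 49)) = 0*(146 + 41) = 0*187 = 0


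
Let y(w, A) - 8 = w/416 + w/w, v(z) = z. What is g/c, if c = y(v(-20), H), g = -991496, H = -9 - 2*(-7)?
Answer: -5427136/49 ≈ -1.1076e+5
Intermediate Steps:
H = 5 (H = -9 + 14 = 5)
y(w, A) = 9 + w/416 (y(w, A) = 8 + (w/416 + w/w) = 8 + (w*(1/416) + 1) = 8 + (w/416 + 1) = 8 + (1 + w/416) = 9 + w/416)
c = 931/104 (c = 9 + (1/416)*(-20) = 9 - 5/104 = 931/104 ≈ 8.9519)
g/c = -991496/931/104 = -991496*104/931 = -5427136/49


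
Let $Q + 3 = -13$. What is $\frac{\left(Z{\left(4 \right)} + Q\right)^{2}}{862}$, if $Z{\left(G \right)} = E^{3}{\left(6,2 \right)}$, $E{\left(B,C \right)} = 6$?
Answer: $\frac{20000}{431} \approx 46.404$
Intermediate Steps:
$Q = -16$ ($Q = -3 - 13 = -16$)
$Z{\left(G \right)} = 216$ ($Z{\left(G \right)} = 6^{3} = 216$)
$\frac{\left(Z{\left(4 \right)} + Q\right)^{2}}{862} = \frac{\left(216 - 16\right)^{2}}{862} = 200^{2} \cdot \frac{1}{862} = 40000 \cdot \frac{1}{862} = \frac{20000}{431}$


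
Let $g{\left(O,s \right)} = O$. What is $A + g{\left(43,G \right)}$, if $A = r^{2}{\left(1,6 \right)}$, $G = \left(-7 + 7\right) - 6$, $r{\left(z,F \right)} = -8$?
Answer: $107$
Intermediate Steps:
$G = -6$ ($G = 0 - 6 = -6$)
$A = 64$ ($A = \left(-8\right)^{2} = 64$)
$A + g{\left(43,G \right)} = 64 + 43 = 107$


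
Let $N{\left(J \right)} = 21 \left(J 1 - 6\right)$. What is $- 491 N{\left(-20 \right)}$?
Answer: $268086$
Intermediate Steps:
$N{\left(J \right)} = -126 + 21 J$ ($N{\left(J \right)} = 21 \left(J - 6\right) = 21 \left(-6 + J\right) = -126 + 21 J$)
$- 491 N{\left(-20 \right)} = - 491 \left(-126 + 21 \left(-20\right)\right) = - 491 \left(-126 - 420\right) = \left(-491\right) \left(-546\right) = 268086$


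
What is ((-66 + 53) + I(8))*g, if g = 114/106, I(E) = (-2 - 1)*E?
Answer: -2109/53 ≈ -39.792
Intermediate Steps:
I(E) = -3*E
g = 57/53 (g = 114*(1/106) = 57/53 ≈ 1.0755)
((-66 + 53) + I(8))*g = ((-66 + 53) - 3*8)*(57/53) = (-13 - 24)*(57/53) = -37*57/53 = -2109/53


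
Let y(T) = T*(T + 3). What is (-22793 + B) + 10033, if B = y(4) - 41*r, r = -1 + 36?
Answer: -14167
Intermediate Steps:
y(T) = T*(3 + T)
r = 35
B = -1407 (B = 4*(3 + 4) - 41*35 = 4*7 - 1435 = 28 - 1435 = -1407)
(-22793 + B) + 10033 = (-22793 - 1407) + 10033 = -24200 + 10033 = -14167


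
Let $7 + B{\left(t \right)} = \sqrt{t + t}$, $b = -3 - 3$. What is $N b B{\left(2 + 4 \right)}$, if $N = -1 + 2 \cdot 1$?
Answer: $42 - 12 \sqrt{3} \approx 21.215$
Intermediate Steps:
$b = -6$ ($b = -3 - 3 = -6$)
$B{\left(t \right)} = -7 + \sqrt{2} \sqrt{t}$ ($B{\left(t \right)} = -7 + \sqrt{t + t} = -7 + \sqrt{2 t} = -7 + \sqrt{2} \sqrt{t}$)
$N = 1$ ($N = -1 + 2 = 1$)
$N b B{\left(2 + 4 \right)} = 1 \left(-6\right) \left(-7 + \sqrt{2} \sqrt{2 + 4}\right) = - 6 \left(-7 + \sqrt{2} \sqrt{6}\right) = - 6 \left(-7 + 2 \sqrt{3}\right) = 42 - 12 \sqrt{3}$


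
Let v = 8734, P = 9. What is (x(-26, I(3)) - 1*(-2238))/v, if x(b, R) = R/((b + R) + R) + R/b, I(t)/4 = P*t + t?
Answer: 1553709/6074497 ≈ 0.25578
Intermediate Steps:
I(t) = 40*t (I(t) = 4*(9*t + t) = 4*(10*t) = 40*t)
x(b, R) = R/b + R/(b + 2*R) (x(b, R) = R/((R + b) + R) + R/b = R/(b + 2*R) + R/b = R/b + R/(b + 2*R))
(x(-26, I(3)) - 1*(-2238))/v = (2*(40*3)*(40*3 - 26)/(-26*(-26 + 2*(40*3))) - 1*(-2238))/8734 = (2*120*(-1/26)*(120 - 26)/(-26 + 2*120) + 2238)*(1/8734) = (2*120*(-1/26)*94/(-26 + 240) + 2238)*(1/8734) = (2*120*(-1/26)*94/214 + 2238)*(1/8734) = (2*120*(-1/26)*(1/214)*94 + 2238)*(1/8734) = (-5640/1391 + 2238)*(1/8734) = (3107418/1391)*(1/8734) = 1553709/6074497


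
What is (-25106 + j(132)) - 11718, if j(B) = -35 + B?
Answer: -36727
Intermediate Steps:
(-25106 + j(132)) - 11718 = (-25106 + (-35 + 132)) - 11718 = (-25106 + 97) - 11718 = -25009 - 11718 = -36727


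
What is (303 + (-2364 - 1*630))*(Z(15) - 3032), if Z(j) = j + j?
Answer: 8078382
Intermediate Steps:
Z(j) = 2*j
(303 + (-2364 - 1*630))*(Z(15) - 3032) = (303 + (-2364 - 1*630))*(2*15 - 3032) = (303 + (-2364 - 630))*(30 - 3032) = (303 - 2994)*(-3002) = -2691*(-3002) = 8078382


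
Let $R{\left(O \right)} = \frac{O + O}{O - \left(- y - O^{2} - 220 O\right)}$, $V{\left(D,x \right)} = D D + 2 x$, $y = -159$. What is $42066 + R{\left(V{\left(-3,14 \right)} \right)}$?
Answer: $\frac{394873616}{9387} \approx 42066.0$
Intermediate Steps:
$V{\left(D,x \right)} = D^{2} + 2 x$
$R{\left(O \right)} = \frac{2 O}{-159 + O^{2} + 221 O}$ ($R{\left(O \right)} = \frac{O + O}{O - \left(159 - O^{2} - 220 O\right)} = \frac{2 O}{O - \left(159 - O^{2} - 220 O\right)} = \frac{2 O}{O + \left(-159 + O^{2} + 220 O\right)} = \frac{2 O}{-159 + O^{2} + 221 O}$)
$42066 + R{\left(V{\left(-3,14 \right)} \right)} = 42066 + \frac{2 \left(\left(-3\right)^{2} + 2 \cdot 14\right)}{-159 + \left(\left(-3\right)^{2} + 2 \cdot 14\right)^{2} + 221 \left(\left(-3\right)^{2} + 2 \cdot 14\right)} = 42066 + \frac{2 \left(9 + 28\right)}{-159 + \left(9 + 28\right)^{2} + 221 \left(9 + 28\right)} = 42066 + 2 \cdot 37 \frac{1}{-159 + 37^{2} + 221 \cdot 37} = 42066 + 2 \cdot 37 \frac{1}{-159 + 1369 + 8177} = 42066 + 2 \cdot 37 \cdot \frac{1}{9387} = 42066 + \frac{74}{9387} = \frac{394873616}{9387}$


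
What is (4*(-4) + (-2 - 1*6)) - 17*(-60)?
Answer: 996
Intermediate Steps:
(4*(-4) + (-2 - 1*6)) - 17*(-60) = (-16 + (-2 - 6)) + 1020 = (-16 - 8) + 1020 = -24 + 1020 = 996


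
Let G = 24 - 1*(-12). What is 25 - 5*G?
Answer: -155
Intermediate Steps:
G = 36 (G = 24 + 12 = 36)
25 - 5*G = 25 - 5*36 = 25 - 180 = -155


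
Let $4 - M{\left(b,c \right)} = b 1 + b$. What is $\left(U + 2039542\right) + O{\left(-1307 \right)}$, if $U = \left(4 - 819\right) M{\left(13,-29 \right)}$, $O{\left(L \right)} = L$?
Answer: $2056165$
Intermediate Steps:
$M{\left(b,c \right)} = 4 - 2 b$ ($M{\left(b,c \right)} = 4 - \left(b 1 + b\right) = 4 - \left(b + b\right) = 4 - 2 b$)
$U = 17930$ ($U = \left(4 - 819\right) \left(4 - 26\right) = - 815 \left(4 - 26\right) = \left(-815\right) \left(-22\right) = 17930$)
$\left(U + 2039542\right) + O{\left(-1307 \right)} = \left(17930 + 2039542\right) - 1307 = 2057472 - 1307 = 2056165$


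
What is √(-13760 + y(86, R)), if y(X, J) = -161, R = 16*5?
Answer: I*√13921 ≈ 117.99*I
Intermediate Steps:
R = 80
√(-13760 + y(86, R)) = √(-13760 - 161) = √(-13921) = I*√13921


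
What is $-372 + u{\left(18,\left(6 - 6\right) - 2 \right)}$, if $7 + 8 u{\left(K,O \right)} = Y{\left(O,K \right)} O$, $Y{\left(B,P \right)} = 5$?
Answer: $- \frac{2993}{8} \approx -374.13$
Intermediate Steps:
$u{\left(K,O \right)} = - \frac{7}{8} + \frac{5 O}{8}$
$-372 + u{\left(18,\left(6 - 6\right) - 2 \right)} = -372 + \left(- \frac{7}{8} + \frac{5 \left(\left(6 - 6\right) - 2\right)}{8}\right) = -372 + \left(- \frac{7}{8} + \frac{5 \left(0 - 2\right)}{8}\right) = -372 + \left(- \frac{7}{8} + \frac{5}{8} \left(-2\right)\right) = -372 - \frac{17}{8} = - \frac{2993}{8}$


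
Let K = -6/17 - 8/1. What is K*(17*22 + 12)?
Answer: -54812/17 ≈ -3224.2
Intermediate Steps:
K = -142/17 (K = -6*1/17 - 8*1 = -6/17 - 8 = -142/17 ≈ -8.3529)
K*(17*22 + 12) = -142*(17*22 + 12)/17 = -142*(374 + 12)/17 = -142/17*386 = -54812/17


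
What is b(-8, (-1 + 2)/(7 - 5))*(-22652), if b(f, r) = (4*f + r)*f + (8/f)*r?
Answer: -5696978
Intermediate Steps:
b(f, r) = f*(r + 4*f) + 8*r/f (b(f, r) = (r + 4*f)*f + 8*r/f = f*(r + 4*f) + 8*r/f)
b(-8, (-1 + 2)/(7 - 5))*(-22652) = ((8*((-1 + 2)/(7 - 5)) + (-8)**2*((-1 + 2)/(7 - 5) + 4*(-8)))/(-8))*(-22652) = -(8*(1/2) + 64*(1/2 - 32))/8*(-22652) = -(4 + 64*(-63/2))/8*(-22652) = -(4 - 2016)/8*(-22652) = -1/8*(-2012)*(-22652) = (503/2)*(-22652) = -5696978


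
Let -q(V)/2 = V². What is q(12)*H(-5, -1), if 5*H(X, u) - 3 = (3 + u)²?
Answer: -2016/5 ≈ -403.20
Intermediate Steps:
H(X, u) = ⅗ + (3 + u)²/5
q(V) = -2*V²
q(12)*H(-5, -1) = (-2*12²)*(⅗ + (3 - 1)²/5) = (-2*144)*(⅗ + (⅕)*2²) = -288*(⅗ + (⅕)*4) = -288*(⅗ + ⅘) = -288*7/5 = -2016/5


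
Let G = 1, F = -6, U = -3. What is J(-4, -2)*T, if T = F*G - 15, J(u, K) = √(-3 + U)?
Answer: -21*I*√6 ≈ -51.439*I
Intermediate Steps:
J(u, K) = I*√6 (J(u, K) = √(-3 - 3) = √(-6) = I*√6)
T = -21 (T = -6*1 - 15 = -6 - 15 = -21)
J(-4, -2)*T = (I*√6)*(-21) = -21*I*√6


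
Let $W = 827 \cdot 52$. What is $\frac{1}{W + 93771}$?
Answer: $\frac{1}{136775} \approx 7.3113 \cdot 10^{-6}$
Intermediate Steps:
$W = 43004$
$\frac{1}{W + 93771} = \frac{1}{43004 + 93771} = \frac{1}{136775}$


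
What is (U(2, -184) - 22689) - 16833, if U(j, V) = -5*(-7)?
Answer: -39487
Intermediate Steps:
U(j, V) = 35
(U(2, -184) - 22689) - 16833 = (35 - 22689) - 16833 = -22654 - 16833 = -39487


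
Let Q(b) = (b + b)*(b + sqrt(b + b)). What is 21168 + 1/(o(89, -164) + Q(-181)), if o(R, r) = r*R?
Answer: 27951236981399/1320447702 + 181*I*sqrt(362)/1320447702 ≈ 21168.0 + 2.608e-6*I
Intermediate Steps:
o(R, r) = R*r
Q(b) = 2*b*(b + sqrt(2)*sqrt(b)) (Q(b) = (2*b)*(b + sqrt(2*b)) = (2*b)*(b + sqrt(2)*sqrt(b)) = 2*b*(b + sqrt(2)*sqrt(b)))
21168 + 1/(o(89, -164) + Q(-181)) = 21168 + 1/(89*(-164) + (2*(-181)**2 + 2*sqrt(2)*(-181)**(3/2))) = 21168 + 1/(-14596 + (2*32761 + 2*sqrt(2)*(-181*I*sqrt(181)))) = 21168 + 1/(-14596 + (65522 - 362*I*sqrt(362))) = 21168 + 1/(50926 - 362*I*sqrt(362))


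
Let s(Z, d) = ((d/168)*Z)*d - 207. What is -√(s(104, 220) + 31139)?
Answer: -2*√6713553/21 ≈ -246.77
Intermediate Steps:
s(Z, d) = -207 + Z*d²/168 (s(Z, d) = ((d*(1/168))*Z)*d - 207 = ((d/168)*Z)*d - 207 = (Z*d/168)*d - 207 = Z*d²/168 - 207 = -207 + Z*d²/168)
-√(s(104, 220) + 31139) = -√((-207 + (1/168)*104*220²) + 31139) = -√((-207 + (1/168)*104*48400) + 31139) = -√((-207 + 629200/21) + 31139) = -√(624853/21 + 31139) = -√(1278772/21) = -2*√6713553/21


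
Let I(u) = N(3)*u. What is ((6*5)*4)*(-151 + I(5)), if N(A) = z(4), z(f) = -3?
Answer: -19920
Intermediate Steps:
N(A) = -3
I(u) = -3*u
((6*5)*4)*(-151 + I(5)) = ((6*5)*4)*(-151 - 3*5) = (30*4)*(-151 - 15) = 120*(-166) = -19920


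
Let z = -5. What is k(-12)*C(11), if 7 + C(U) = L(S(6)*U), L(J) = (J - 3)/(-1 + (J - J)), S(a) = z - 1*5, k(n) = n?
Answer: -1272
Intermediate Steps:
S(a) = -10 (S(a) = -5 - 1*5 = -5 - 5 = -10)
L(J) = 3 - J (L(J) = (-3 + J)/(-1 + 0) = (-3 + J)/(-1) = (-3 + J)*(-1) = 3 - J)
C(U) = -4 + 10*U (C(U) = -7 + (3 - (-10)*U) = -7 + (3 + 10*U) = -4 + 10*U)
k(-12)*C(11) = -12*(-4 + 10*11) = -12*(-4 + 110) = -12*106 = -1272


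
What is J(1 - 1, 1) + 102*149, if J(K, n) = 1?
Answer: 15199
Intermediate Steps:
J(1 - 1, 1) + 102*149 = 1 + 102*149 = 1 + 15198 = 15199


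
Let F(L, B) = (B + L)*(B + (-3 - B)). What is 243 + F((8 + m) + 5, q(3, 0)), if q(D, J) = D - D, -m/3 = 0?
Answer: 204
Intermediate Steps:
m = 0 (m = -3*0 = 0)
q(D, J) = 0
F(L, B) = -3*B - 3*L (F(L, B) = (B + L)*(-3) = -3*B - 3*L)
243 + F((8 + m) + 5, q(3, 0)) = 243 + (-3*0 - 3*((8 + 0) + 5)) = 243 + (0 - 3*(8 + 5)) = 243 + (0 - 3*13) = 243 + (0 - 39) = 243 - 39 = 204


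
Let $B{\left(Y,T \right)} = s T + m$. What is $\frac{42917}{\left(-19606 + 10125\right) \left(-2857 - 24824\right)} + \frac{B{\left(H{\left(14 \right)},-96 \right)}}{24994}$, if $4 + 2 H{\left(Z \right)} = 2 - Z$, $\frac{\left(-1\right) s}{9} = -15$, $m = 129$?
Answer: $- \frac{3366340663693}{6559514363634} \approx -0.5132$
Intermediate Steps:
$s = 135$ ($s = \left(-9\right) \left(-15\right) = 135$)
$H{\left(Z \right)} = -1 - \frac{Z}{2}$ ($H{\left(Z \right)} = -2 + \frac{2 - Z}{2} = -2 - \left(-1 + \frac{Z}{2}\right) = -1 - \frac{Z}{2}$)
$B{\left(Y,T \right)} = 129 + 135 T$ ($B{\left(Y,T \right)} = 135 T + 129 = 129 + 135 T$)
$\frac{42917}{\left(-19606 + 10125\right) \left(-2857 - 24824\right)} + \frac{B{\left(H{\left(14 \right)},-96 \right)}}{24994} = \frac{42917}{\left(-19606 + 10125\right) \left(-2857 - 24824\right)} + \frac{129 + 135 \left(-96\right)}{24994} = \frac{42917}{\left(-9481\right) \left(-27681\right)} + \left(129 - 12960\right) \frac{1}{24994} = \frac{42917}{262443561} - \frac{12831}{24994} = - \frac{3366340663693}{6559514363634}$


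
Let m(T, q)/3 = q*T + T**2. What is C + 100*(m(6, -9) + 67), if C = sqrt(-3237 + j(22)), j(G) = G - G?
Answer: 1300 + I*sqrt(3237) ≈ 1300.0 + 56.895*I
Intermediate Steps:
j(G) = 0
m(T, q) = 3*T**2 + 3*T*q (m(T, q) = 3*(q*T + T**2) = 3*(T*q + T**2) = 3*(T**2 + T*q) = 3*T**2 + 3*T*q)
C = I*sqrt(3237) (C = sqrt(-3237 + 0) = sqrt(-3237) = I*sqrt(3237) ≈ 56.895*I)
C + 100*(m(6, -9) + 67) = I*sqrt(3237) + 100*(3*6*(6 - 9) + 67) = I*sqrt(3237) + 100*(3*6*(-3) + 67) = I*sqrt(3237) + 100*(-54 + 67) = I*sqrt(3237) + 100*13 = I*sqrt(3237) + 1300 = 1300 + I*sqrt(3237)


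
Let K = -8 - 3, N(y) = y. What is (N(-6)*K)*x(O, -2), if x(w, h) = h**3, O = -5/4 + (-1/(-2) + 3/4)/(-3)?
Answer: -528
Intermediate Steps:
O = -5/3 (O = -5*1/4 + (-1*(-1/2) + 3*(1/4))*(-1/3) = -5/4 + (1/2 + 3/4)*(-1/3) = -5/4 + (5/4)*(-1/3) = -5/4 - 5/12 = -5/3 ≈ -1.6667)
K = -11
(N(-6)*K)*x(O, -2) = -6*(-11)*(-2)**3 = 66*(-8) = -528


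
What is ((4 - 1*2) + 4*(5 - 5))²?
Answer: 4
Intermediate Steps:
((4 - 1*2) + 4*(5 - 5))² = ((4 - 2) + 4*0)² = (2 + 0)² = 2² = 4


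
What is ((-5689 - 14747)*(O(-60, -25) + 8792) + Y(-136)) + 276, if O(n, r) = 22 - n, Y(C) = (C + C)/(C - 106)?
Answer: -21943203212/121 ≈ -1.8135e+8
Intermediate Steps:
Y(C) = 2*C/(-106 + C) (Y(C) = (2*C)/(-106 + C) = 2*C/(-106 + C))
((-5689 - 14747)*(O(-60, -25) + 8792) + Y(-136)) + 276 = ((-5689 - 14747)*((22 - 1*(-60)) + 8792) + 2*(-136)/(-106 - 136)) + 276 = (-20436*((22 + 60) + 8792) + 2*(-136)/(-242)) + 276 = (-20436*(82 + 8792) + 2*(-136)*(-1/242)) + 276 = (-20436*8874 + 136/121) + 276 = (-181349064 + 136/121) + 276 = -21943236608/121 + 276 = -21943203212/121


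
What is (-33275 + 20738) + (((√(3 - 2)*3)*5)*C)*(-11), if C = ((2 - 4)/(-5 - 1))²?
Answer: -37666/3 ≈ -12555.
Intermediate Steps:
C = ⅑ (C = (-2/(-6))² = (-2*(-⅙))² = (⅓)² = ⅑ ≈ 0.11111)
(-33275 + 20738) + (((√(3 - 2)*3)*5)*C)*(-11) = (-33275 + 20738) + (((√(3 - 2)*3)*5)*(⅑))*(-11) = -12537 + (((√1*3)*5)*(⅑))*(-11) = -12537 + (((1*3)*5)*(⅑))*(-11) = -12537 + ((3*5)*(⅑))*(-11) = -12537 + (15*(⅑))*(-11) = -12537 + (5/3)*(-11) = -12537 - 55/3 = -37666/3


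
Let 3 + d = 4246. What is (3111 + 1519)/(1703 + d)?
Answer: 2315/2973 ≈ 0.77868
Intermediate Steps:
d = 4243 (d = -3 + 4246 = 4243)
(3111 + 1519)/(1703 + d) = (3111 + 1519)/(1703 + 4243) = 4630/5946 = 4630*(1/5946) = 2315/2973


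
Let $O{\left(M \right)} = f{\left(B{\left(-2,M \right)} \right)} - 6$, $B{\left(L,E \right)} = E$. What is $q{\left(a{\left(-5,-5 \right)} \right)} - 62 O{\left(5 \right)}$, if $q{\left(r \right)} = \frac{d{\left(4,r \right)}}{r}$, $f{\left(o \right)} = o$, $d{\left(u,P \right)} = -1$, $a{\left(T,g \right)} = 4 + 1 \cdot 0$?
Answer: $\frac{247}{4} \approx 61.75$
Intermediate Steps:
$a{\left(T,g \right)} = 4$ ($a{\left(T,g \right)} = 4 + 0 = 4$)
$q{\left(r \right)} = - \frac{1}{r}$
$O{\left(M \right)} = -6 + M$ ($O{\left(M \right)} = M - 6 = -6 + M$)
$q{\left(a{\left(-5,-5 \right)} \right)} - 62 O{\left(5 \right)} = - \frac{1}{4} - 62 \left(-6 + 5\right) = \left(-1\right) \frac{1}{4} - -62 = - \frac{1}{4} + 62 = \frac{247}{4}$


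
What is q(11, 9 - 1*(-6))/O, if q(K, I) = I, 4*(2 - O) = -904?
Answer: 5/76 ≈ 0.065789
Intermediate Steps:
O = 228 (O = 2 - ¼*(-904) = 2 + 226 = 228)
q(11, 9 - 1*(-6))/O = (9 - 1*(-6))/228 = (9 + 6)*(1/228) = 15*(1/228) = 5/76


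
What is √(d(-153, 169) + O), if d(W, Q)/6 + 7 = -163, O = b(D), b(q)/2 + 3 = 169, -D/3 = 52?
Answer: 4*I*√43 ≈ 26.23*I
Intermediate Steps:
D = -156 (D = -3*52 = -156)
b(q) = 332 (b(q) = -6 + 2*169 = -6 + 338 = 332)
O = 332
d(W, Q) = -1020 (d(W, Q) = -42 + 6*(-163) = -42 - 978 = -1020)
√(d(-153, 169) + O) = √(-1020 + 332) = √(-688) = 4*I*√43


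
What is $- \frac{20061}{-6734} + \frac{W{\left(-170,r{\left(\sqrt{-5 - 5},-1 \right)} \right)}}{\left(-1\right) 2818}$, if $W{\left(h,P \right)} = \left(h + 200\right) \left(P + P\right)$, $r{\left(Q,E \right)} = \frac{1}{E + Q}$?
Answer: $\frac{311127459}{104370266} + \frac{30 i \sqrt{10}}{15499} \approx 2.981 + 0.0061209 i$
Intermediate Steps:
$W{\left(h,P \right)} = 2 P \left(200 + h\right)$ ($W{\left(h,P \right)} = \left(200 + h\right) 2 P = 2 P \left(200 + h\right)$)
$- \frac{20061}{-6734} + \frac{W{\left(-170,r{\left(\sqrt{-5 - 5},-1 \right)} \right)}}{\left(-1\right) 2818} = - \frac{20061}{-6734} + \frac{2 \frac{1}{-1 + \sqrt{-5 - 5}} \left(200 - 170\right)}{\left(-1\right) 2818} = \left(-20061\right) \left(- \frac{1}{6734}\right) + \frac{2 \frac{1}{-1 + \sqrt{-10}} \cdot 30}{-2818} = \frac{20061}{6734} + 2 \frac{1}{-1 + i \sqrt{10}} \cdot 30 \left(- \frac{1}{2818}\right) = \frac{20061}{6734} + \frac{60}{-1 + i \sqrt{10}} \left(- \frac{1}{2818}\right) = \frac{20061}{6734} - \frac{30}{1409 \left(-1 + i \sqrt{10}\right)}$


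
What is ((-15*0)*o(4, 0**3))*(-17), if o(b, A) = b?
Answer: 0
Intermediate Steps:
((-15*0)*o(4, 0**3))*(-17) = (-15*0*4)*(-17) = (0*4)*(-17) = 0*(-17) = 0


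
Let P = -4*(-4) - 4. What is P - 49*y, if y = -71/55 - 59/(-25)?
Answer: -11106/275 ≈ -40.385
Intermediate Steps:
P = 12 (P = 16 - 4 = 12)
y = 294/275 (y = -71*1/55 - 59*(-1/25) = -71/55 + 59/25 = 294/275 ≈ 1.0691)
P - 49*y = 12 - 49*294/275 = 12 - 14406/275 = -11106/275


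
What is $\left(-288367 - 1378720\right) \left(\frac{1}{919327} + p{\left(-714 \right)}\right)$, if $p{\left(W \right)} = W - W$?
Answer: $- \frac{1667087}{919327} \approx -1.8134$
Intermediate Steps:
$p{\left(W \right)} = 0$
$\left(-288367 - 1378720\right) \left(\frac{1}{919327} + p{\left(-714 \right)}\right) = \left(-288367 - 1378720\right) \left(\frac{1}{919327} + 0\right) = - 1667087 \left(\frac{1}{919327} + 0\right) = \left(-1667087\right) \frac{1}{919327} = - \frac{1667087}{919327}$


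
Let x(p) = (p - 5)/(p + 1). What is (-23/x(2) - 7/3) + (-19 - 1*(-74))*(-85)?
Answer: -13963/3 ≈ -4654.3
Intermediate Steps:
x(p) = (-5 + p)/(1 + p)
(-23/x(2) - 7/3) + (-19 - 1*(-74))*(-85) = (-23*(1 + 2)/(-5 + 2) - 7/3) + (-19 - 1*(-74))*(-85) = (-23/(-3/3) - 7*1/3) + (-19 + 74)*(-85) = (-23/((1/3)*(-3)) - 7/3) + 55*(-85) = (-23/(-1) - 7/3) - 4675 = (-23*(-1) - 7/3) - 4675 = (23 - 7/3) - 4675 = 62/3 - 4675 = -13963/3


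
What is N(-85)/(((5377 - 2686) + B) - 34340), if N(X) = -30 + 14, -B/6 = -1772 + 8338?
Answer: 16/71045 ≈ 0.00022521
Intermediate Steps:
B = -39396 (B = -6*(-1772 + 8338) = -6*6566 = -39396)
N(X) = -16
N(-85)/(((5377 - 2686) + B) - 34340) = -16/(((5377 - 2686) - 39396) - 34340) = -16/((2691 - 39396) - 34340) = -16/(-36705 - 34340) = -16/(-71045) = -16*(-1/71045) = 16/71045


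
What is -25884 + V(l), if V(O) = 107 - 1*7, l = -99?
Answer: -25784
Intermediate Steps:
V(O) = 100 (V(O) = 107 - 7 = 100)
-25884 + V(l) = -25884 + 100 = -25784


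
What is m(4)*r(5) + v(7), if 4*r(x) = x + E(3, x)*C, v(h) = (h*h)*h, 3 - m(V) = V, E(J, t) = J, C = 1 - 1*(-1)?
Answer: 1361/4 ≈ 340.25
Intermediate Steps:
C = 2 (C = 1 + 1 = 2)
m(V) = 3 - V
v(h) = h**3 (v(h) = h**2*h = h**3)
r(x) = 3/2 + x/4 (r(x) = (x + 3*2)/4 = (x + 6)/4 = (6 + x)/4 = 3/2 + x/4)
m(4)*r(5) + v(7) = (3 - 1*4)*(3/2 + (1/4)*5) + 7**3 = (3 - 4)*(3/2 + 5/4) + 343 = -1*11/4 + 343 = -11/4 + 343 = 1361/4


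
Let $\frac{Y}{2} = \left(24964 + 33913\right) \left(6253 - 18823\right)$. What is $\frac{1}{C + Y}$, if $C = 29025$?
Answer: $- \frac{1}{1480138755} \approx -6.7561 \cdot 10^{-10}$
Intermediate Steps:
$Y = -1480167780$ ($Y = 2 \left(24964 + 33913\right) \left(6253 - 18823\right) = 2 \cdot 58877 \left(-12570\right) = 2 \left(-740083890\right) = -1480167780$)
$\frac{1}{C + Y} = \frac{1}{29025 - 1480167780} = \frac{1}{-1480138755} = - \frac{1}{1480138755}$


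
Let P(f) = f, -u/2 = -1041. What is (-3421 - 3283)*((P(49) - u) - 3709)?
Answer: 38494368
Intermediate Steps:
u = 2082 (u = -2*(-1041) = 2082)
(-3421 - 3283)*((P(49) - u) - 3709) = (-3421 - 3283)*((49 - 1*2082) - 3709) = -6704*((49 - 2082) - 3709) = -6704*(-2033 - 3709) = -6704*(-5742) = 38494368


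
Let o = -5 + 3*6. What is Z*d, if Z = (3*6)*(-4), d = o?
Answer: -936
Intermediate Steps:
o = 13 (o = -5 + 18 = 13)
d = 13
Z = -72 (Z = 18*(-4) = -72)
Z*d = -72*13 = -936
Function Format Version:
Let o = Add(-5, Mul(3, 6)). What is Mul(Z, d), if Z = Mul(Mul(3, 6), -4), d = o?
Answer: -936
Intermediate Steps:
o = 13 (o = Add(-5, 18) = 13)
d = 13
Z = -72 (Z = Mul(18, -4) = -72)
Mul(Z, d) = Mul(-72, 13) = -936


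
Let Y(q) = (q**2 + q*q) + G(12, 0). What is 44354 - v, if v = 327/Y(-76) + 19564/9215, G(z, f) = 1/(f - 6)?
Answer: 28327564085976/638700865 ≈ 44352.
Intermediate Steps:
G(z, f) = 1/(-6 + f)
Y(q) = -1/6 + 2*q**2 (Y(q) = (q**2 + q*q) + 1/(-6 + 0) = (q**2 + q**2) + 1/(-6) = 2*q**2 - 1/6 = -1/6 + 2*q**2)
v = 1374080234/638700865 (v = 327/(-1/6 + 2*(-76)**2) + 19564/9215 = 327/(-1/6 + 2*5776) + 19564*(1/9215) = 327/(-1/6 + 11552) + 19564/9215 = 327/(69311/6) + 19564/9215 = 327*(6/69311) + 19564/9215 = 1962/69311 + 19564/9215 = 1374080234/638700865 ≈ 2.1514)
44354 - v = 44354 - 1*1374080234/638700865 = 44354 - 1374080234/638700865 = 28327564085976/638700865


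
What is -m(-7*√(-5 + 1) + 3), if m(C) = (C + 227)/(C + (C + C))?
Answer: -886/615 - 3178*I/615 ≈ -1.4407 - 5.1675*I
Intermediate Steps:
m(C) = (227 + C)/(3*C) (m(C) = (227 + C)/(C + 2*C) = (227 + C)/((3*C)) = (227 + C)*(1/(3*C)) = (227 + C)/(3*C))
-m(-7*√(-5 + 1) + 3) = -(227 + (-7*√(-5 + 1) + 3))/(3*(-7*√(-5 + 1) + 3)) = -(227 + (-14*I + 3))/(3*(-14*I + 3)) = -(227 + (3 - 14*I))/(3*(3 - 14*I)) = -(3 + 14*I)/205*(230 - 14*I)/3 = -(3 + 14*I)*(230 - 14*I)/615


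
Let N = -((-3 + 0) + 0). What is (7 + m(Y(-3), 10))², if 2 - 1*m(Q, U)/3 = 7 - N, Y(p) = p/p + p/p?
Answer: 1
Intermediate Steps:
N = 3 (N = -(-3 + 0) = -1*(-3) = 3)
Y(p) = 2 (Y(p) = 1 + 1 = 2)
m(Q, U) = -6 (m(Q, U) = 6 - 3*(7 - 1*3) = 6 - 3*(7 - 3) = 6 - 3*4 = 6 - 12 = -6)
(7 + m(Y(-3), 10))² = (7 - 6)² = 1² = 1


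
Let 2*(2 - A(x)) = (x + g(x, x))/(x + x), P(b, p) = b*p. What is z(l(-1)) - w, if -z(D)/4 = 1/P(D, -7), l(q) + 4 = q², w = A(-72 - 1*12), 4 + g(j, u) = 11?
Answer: -659/336 ≈ -1.9613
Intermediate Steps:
g(j, u) = 7 (g(j, u) = -4 + 11 = 7)
A(x) = 2 - (7 + x)/(4*x) (A(x) = 2 - (x + 7)/(2*(x + x)) = 2 - (7 + x)/(2*(2*x)) = 2 - (7 + x)*1/(2*x)/2 = 2 - (7 + x)/(4*x))
w = 85/48 (w = 7*(-1 + (-72 - 1*12))/(4*(-72 - 1*12)) = 7*(-1 + (-72 - 12))/(4*(-72 - 12)) = (7/4)*(-1 - 84)/(-84) = (7/4)*(-1/84)*(-85) = 85/48 ≈ 1.7708)
l(q) = -4 + q²
z(D) = 4/(7*D) (z(D) = -4*(-1/(7*D)) = -(-4)/(7*D) = 4/(7*D))
z(l(-1)) - w = 4/(7*(-4 + (-1)²)) - 1*85/48 = 4/(7*(-4 + 1)) - 85/48 = (4/7)/(-3) - 85/48 = (4/7)*(-⅓) - 85/48 = -4/21 - 85/48 = -659/336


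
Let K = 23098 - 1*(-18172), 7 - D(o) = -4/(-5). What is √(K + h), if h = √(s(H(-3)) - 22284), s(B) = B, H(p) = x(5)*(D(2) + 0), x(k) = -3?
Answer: √(1031750 + 5*I*√557565)/5 ≈ 203.15 + 0.36756*I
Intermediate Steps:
D(o) = 31/5 (D(o) = 7 - (-4)/(-5) = 7 - (-4)*(-1)/5 = 7 - 1*⅘ = 7 - ⅘ = 31/5)
H(p) = -93/5 (H(p) = -3*(31/5 + 0) = -3*31/5 = -93/5)
K = 41270 (K = 23098 + 18172 = 41270)
h = I*√557565/5 (h = √(-93/5 - 22284) = √(-111513/5) = I*√557565/5 ≈ 149.34*I)
√(K + h) = √(41270 + I*√557565/5)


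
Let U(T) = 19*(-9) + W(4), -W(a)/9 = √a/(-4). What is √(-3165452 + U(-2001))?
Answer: I*√12662474/2 ≈ 1779.2*I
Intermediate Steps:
W(a) = 9*√a/4 (W(a) = -9*√a/(-4) = -(-9)*√a/4 = 9*√a/4)
U(T) = -333/2 (U(T) = 19*(-9) + 9*√4/4 = -171 + (9/4)*2 = -171 + 9/2 = -333/2)
√(-3165452 + U(-2001)) = √(-3165452 - 333/2) = √(-6331237/2) = I*√12662474/2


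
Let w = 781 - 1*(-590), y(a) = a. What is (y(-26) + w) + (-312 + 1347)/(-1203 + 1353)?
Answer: 13519/10 ≈ 1351.9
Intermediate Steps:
w = 1371 (w = 781 + 590 = 1371)
(y(-26) + w) + (-312 + 1347)/(-1203 + 1353) = (-26 + 1371) + (-312 + 1347)/(-1203 + 1353) = 1345 + 1035/150 = 1345 + 1035*(1/150) = 1345 + 69/10 = 13519/10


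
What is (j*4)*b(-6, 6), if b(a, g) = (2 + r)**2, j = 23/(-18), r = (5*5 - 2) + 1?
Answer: -31096/9 ≈ -3455.1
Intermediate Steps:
r = 24 (r = (25 - 2) + 1 = 23 + 1 = 24)
j = -23/18 (j = 23*(-1/18) = -23/18 ≈ -1.2778)
b(a, g) = 676 (b(a, g) = (2 + 24)**2 = 26**2 = 676)
(j*4)*b(-6, 6) = -23/18*4*676 = -46/9*676 = -31096/9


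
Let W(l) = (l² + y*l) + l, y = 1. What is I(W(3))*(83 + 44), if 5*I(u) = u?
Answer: 381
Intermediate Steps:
W(l) = l² + 2*l (W(l) = (l² + 1*l) + l = (l² + l) + l = (l + l²) + l = l² + 2*l)
I(u) = u/5
I(W(3))*(83 + 44) = ((3*(2 + 3))/5)*(83 + 44) = ((3*5)/5)*127 = ((⅕)*15)*127 = 3*127 = 381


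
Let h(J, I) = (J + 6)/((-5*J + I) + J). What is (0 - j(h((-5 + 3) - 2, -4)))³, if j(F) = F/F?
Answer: -1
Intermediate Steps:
h(J, I) = (6 + J)/(I - 4*J) (h(J, I) = (6 + J)/((I - 5*J) + J) = (6 + J)/(I - 4*J))
j(F) = 1
(0 - j(h((-5 + 3) - 2, -4)))³ = (0 - 1*1)³ = (0 - 1)³ = (-1)³ = -1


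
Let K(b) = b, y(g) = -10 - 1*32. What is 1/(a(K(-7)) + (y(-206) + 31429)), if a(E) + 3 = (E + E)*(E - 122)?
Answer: 1/33190 ≈ 3.0130e-5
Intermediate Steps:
y(g) = -42 (y(g) = -10 - 32 = -42)
a(E) = -3 + 2*E*(-122 + E) (a(E) = -3 + (E + E)*(E - 122) = -3 + (2*E)*(-122 + E) = -3 + 2*E*(-122 + E))
1/(a(K(-7)) + (y(-206) + 31429)) = 1/((-3 - 244*(-7) + 2*(-7)²) + (-42 + 31429)) = 1/((-3 + 1708 + 2*49) + 31387) = 1/((-3 + 1708 + 98) + 31387) = 1/(1803 + 31387) = 1/33190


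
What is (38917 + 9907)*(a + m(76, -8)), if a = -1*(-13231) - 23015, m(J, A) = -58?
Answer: -480525808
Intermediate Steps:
a = -9784 (a = 13231 - 23015 = -9784)
(38917 + 9907)*(a + m(76, -8)) = (38917 + 9907)*(-9784 - 58) = 48824*(-9842) = -480525808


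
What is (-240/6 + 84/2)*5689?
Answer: 11378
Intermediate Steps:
(-240/6 + 84/2)*5689 = (-240*⅙ + 84*(½))*5689 = (-40 + 42)*5689 = 2*5689 = 11378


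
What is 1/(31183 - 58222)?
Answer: -1/27039 ≈ -3.6984e-5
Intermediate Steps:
1/(31183 - 58222) = 1/(-27039) = -1/27039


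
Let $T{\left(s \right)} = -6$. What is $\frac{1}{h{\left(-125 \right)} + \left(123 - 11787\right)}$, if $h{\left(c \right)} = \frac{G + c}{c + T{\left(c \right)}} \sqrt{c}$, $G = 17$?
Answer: $- \frac{17161}{200166029} - \frac{655 i \sqrt{5}}{21617931132} \approx -8.5734 \cdot 10^{-5} - 6.775 \cdot 10^{-8} i$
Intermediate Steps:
$h{\left(c \right)} = \frac{\sqrt{c} \left(17 + c\right)}{-6 + c}$ ($h{\left(c \right)} = \frac{17 + c}{c - 6} \sqrt{c} = \frac{17 + c}{-6 + c} \sqrt{c} = \frac{\sqrt{c} \left(17 + c\right)}{-6 + c}$)
$\frac{1}{h{\left(-125 \right)} + \left(123 - 11787\right)} = \frac{1}{\frac{\sqrt{-125} \left(17 - 125\right)}{-6 - 125} + \left(123 - 11787\right)} = \frac{1}{5 i \sqrt{5} \frac{1}{-131} \left(-108\right) + \left(123 - 11787\right)} = \frac{1}{5 i \sqrt{5} \left(- \frac{1}{131}\right) \left(-108\right) - 11664} = \frac{1}{\frac{540 i \sqrt{5}}{131} - 11664} = \frac{1}{-11664 + \frac{540 i \sqrt{5}}{131}}$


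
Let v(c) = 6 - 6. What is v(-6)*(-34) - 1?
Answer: -1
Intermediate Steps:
v(c) = 0
v(-6)*(-34) - 1 = 0*(-34) - 1 = 0 - 1 = -1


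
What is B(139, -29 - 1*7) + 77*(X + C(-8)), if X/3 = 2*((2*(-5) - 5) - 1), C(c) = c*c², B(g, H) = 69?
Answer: -46747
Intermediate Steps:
C(c) = c³
X = -96 (X = 3*(2*((2*(-5) - 5) - 1)) = 3*(2*((-10 - 5) - 1)) = 3*(2*(-15 - 1)) = 3*(2*(-16)) = 3*(-32) = -96)
B(139, -29 - 1*7) + 77*(X + C(-8)) = 69 + 77*(-96 + (-8)³) = 69 + 77*(-96 - 512) = 69 + 77*(-608) = 69 - 46816 = -46747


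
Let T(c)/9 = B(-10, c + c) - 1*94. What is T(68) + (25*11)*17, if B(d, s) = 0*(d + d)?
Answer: 3829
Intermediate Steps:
B(d, s) = 0 (B(d, s) = 0*(2*d) = 0)
T(c) = -846 (T(c) = 9*(0 - 1*94) = 9*(0 - 94) = 9*(-94) = -846)
T(68) + (25*11)*17 = -846 + (25*11)*17 = -846 + 275*17 = -846 + 4675 = 3829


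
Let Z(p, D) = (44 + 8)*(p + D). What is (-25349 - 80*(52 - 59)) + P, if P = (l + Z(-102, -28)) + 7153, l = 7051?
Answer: -17345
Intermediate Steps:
Z(p, D) = 52*D + 52*p (Z(p, D) = 52*(D + p) = 52*D + 52*p)
P = 7444 (P = (7051 + (52*(-28) + 52*(-102))) + 7153 = (7051 + (-1456 - 5304)) + 7153 = (7051 - 6760) + 7153 = 291 + 7153 = 7444)
(-25349 - 80*(52 - 59)) + P = (-25349 - 80*(52 - 59)) + 7444 = (-25349 - 80*(-7)) + 7444 = (-25349 + 560) + 7444 = -24789 + 7444 = -17345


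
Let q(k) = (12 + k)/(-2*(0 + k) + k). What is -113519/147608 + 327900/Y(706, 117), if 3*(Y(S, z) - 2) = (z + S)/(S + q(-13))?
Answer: 1332511193436241/9706849688 ≈ 1.3728e+5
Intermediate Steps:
q(k) = -(12 + k)/k (q(k) = (12 + k)/(-2*k + k) = (12 + k)/((-k)) = (12 + k)*(-1/k) = -(12 + k)/k)
Y(S, z) = 2 + (S + z)/(3*(-1/13 + S)) (Y(S, z) = 2 + ((z + S)/(S + (-12 - 1*(-13))/(-13)))/3 = 2 + ((S + z)/(S - (-12 + 13)/13))/3 = 2 + ((S + z)/(S - 1/13*1))/3 = 2 + ((S + z)/(S - 1/13))/3 = 2 + ((S + z)/(-1/13 + S))/3 = 2 + (S + z)/(3*(-1/13 + S)))
-113519/147608 + 327900/Y(706, 117) = -113519/147608 + 327900/(((-6 + 13*117 + 91*706)/(3*(-1 + 13*706)))) = -113519*1/147608 + 327900/(((-6 + 1521 + 64246)/(3*(-1 + 9178)))) = -113519/147608 + 327900/(((1/3)*65761/9177)) = -113519/147608 + 327900/(((1/3)*(1/9177)*65761)) = -113519/147608 + 327900/(65761/27531) = -113519/147608 + 327900*(27531/65761) = -113519/147608 + 9027414900/65761 = 1332511193436241/9706849688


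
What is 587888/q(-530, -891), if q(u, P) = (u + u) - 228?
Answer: -10498/23 ≈ -456.43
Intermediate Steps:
q(u, P) = -228 + 2*u (q(u, P) = 2*u - 228 = -228 + 2*u)
587888/q(-530, -891) = 587888/(-228 + 2*(-530)) = 587888/(-228 - 1060) = 587888/(-1288) = 587888*(-1/1288) = -10498/23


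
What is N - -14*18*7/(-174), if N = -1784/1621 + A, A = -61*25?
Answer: -72217035/47009 ≈ -1536.2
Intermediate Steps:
A = -1525
N = -2473809/1621 (N = -1784/1621 - 1525 = -2473809/1621 ≈ -1526.1)
N - -14*18*7/(-174) = -2473809/1621 - -14*18*7/(-174) = -2473809/1621 - (-252*7)*(-1)/174 = -2473809/1621 - (-1764)*(-1)/174 = -2473809/1621 - 1*294/29 = -2473809/1621 - 294/29 = -72217035/47009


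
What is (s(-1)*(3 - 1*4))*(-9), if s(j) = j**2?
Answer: 9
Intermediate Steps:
(s(-1)*(3 - 1*4))*(-9) = ((-1)**2*(3 - 1*4))*(-9) = (1*(3 - 4))*(-9) = (1*(-1))*(-9) = -1*(-9) = 9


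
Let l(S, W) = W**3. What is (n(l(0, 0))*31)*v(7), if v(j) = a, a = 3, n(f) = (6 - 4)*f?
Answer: 0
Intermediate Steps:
n(f) = 2*f
v(j) = 3
(n(l(0, 0))*31)*v(7) = ((2*0**3)*31)*3 = ((2*0)*31)*3 = (0*31)*3 = 0*3 = 0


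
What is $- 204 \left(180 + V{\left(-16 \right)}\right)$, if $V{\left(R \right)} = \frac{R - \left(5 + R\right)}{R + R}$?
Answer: $- \frac{294015}{8} \approx -36752.0$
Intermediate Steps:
$V{\left(R \right)} = - \frac{5}{2 R}$
$- 204 \left(180 + V{\left(-16 \right)}\right) = - 204 \left(180 - \frac{5}{2 \left(-16\right)}\right) = - 204 \left(180 - - \frac{5}{32}\right) = - 204 \left(180 + \frac{5}{32}\right) = \left(-204\right) \frac{5765}{32} = - \frac{294015}{8}$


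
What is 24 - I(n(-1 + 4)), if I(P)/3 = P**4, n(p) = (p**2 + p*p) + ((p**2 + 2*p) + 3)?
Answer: -5038824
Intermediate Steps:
n(p) = 3 + 2*p + 3*p**2 (n(p) = (p**2 + p**2) + (3 + p**2 + 2*p) = 2*p**2 + (3 + p**2 + 2*p) = 3 + 2*p + 3*p**2)
I(P) = 3*P**4
24 - I(n(-1 + 4)) = 24 - 3*(3 + 2*(-1 + 4) + 3*(-1 + 4)**2)**4 = 24 - 3*(3 + 2*3 + 3*3**2)**4 = 24 - 3*(3 + 6 + 3*9)**4 = 24 - 3*(3 + 6 + 27)**4 = 24 - 3*36**4 = 24 - 3*1679616 = 24 - 1*5038848 = 24 - 5038848 = -5038824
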